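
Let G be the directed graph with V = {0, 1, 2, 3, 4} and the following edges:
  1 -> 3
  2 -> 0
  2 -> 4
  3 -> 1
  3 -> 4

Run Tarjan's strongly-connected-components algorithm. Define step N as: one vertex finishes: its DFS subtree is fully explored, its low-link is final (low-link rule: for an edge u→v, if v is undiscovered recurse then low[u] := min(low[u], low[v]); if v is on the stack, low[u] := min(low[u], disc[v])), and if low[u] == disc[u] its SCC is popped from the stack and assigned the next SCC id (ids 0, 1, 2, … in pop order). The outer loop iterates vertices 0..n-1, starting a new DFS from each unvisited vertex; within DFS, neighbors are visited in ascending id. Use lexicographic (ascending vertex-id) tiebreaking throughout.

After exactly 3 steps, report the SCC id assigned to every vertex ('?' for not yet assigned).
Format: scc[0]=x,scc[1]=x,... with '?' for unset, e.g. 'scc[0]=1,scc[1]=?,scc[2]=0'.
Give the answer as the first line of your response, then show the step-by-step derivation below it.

scc[0]=0,scc[1]=?,scc[2]=?,scc[3]=?,scc[4]=1

step 1: low=(low[0]=0,low[1]=?,low[2]=?,low[3]=?,low[4]=?); scc=(scc[0]=0,scc[1]=?,scc[2]=?,scc[3]=?,scc[4]=?)
step 2: low=(low[0]=0,low[1]=1,low[2]=?,low[3]=1,low[4]=3); scc=(scc[0]=0,scc[1]=?,scc[2]=?,scc[3]=?,scc[4]=1)
step 3: low=(low[0]=0,low[1]=1,low[2]=?,low[3]=1,low[4]=3); scc=(scc[0]=0,scc[1]=?,scc[2]=?,scc[3]=?,scc[4]=1)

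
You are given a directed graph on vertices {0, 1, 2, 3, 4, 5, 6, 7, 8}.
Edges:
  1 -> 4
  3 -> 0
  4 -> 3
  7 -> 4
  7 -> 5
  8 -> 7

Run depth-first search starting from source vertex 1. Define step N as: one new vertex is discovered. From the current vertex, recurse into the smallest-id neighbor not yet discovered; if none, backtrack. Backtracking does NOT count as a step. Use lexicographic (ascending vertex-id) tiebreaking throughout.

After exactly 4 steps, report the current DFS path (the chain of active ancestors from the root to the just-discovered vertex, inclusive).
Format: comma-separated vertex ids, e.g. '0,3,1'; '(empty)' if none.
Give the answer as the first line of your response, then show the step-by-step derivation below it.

1,4,3,0

step 1: discover 1; path=1; order=1
step 2: discover 4; path=1>4; order=1,4
step 3: discover 3; path=1>4>3; order=1,4,3
step 4: discover 0; path=1>4>3>0; order=1,4,3,0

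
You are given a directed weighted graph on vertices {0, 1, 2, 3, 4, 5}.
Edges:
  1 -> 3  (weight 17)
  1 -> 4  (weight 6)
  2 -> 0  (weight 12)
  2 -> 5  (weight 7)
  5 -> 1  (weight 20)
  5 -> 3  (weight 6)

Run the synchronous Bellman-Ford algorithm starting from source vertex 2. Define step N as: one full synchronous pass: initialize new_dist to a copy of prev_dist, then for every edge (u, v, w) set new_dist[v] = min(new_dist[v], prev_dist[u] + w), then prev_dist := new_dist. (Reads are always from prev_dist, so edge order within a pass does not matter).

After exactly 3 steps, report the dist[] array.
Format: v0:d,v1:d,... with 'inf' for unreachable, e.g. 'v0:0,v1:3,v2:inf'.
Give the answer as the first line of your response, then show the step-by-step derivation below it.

v0:12,v1:27,v2:0,v3:13,v4:33,v5:7

step 1: dist = v0:12,v1:inf,v2:0,v3:inf,v4:inf,v5:7
step 2: dist = v0:12,v1:27,v2:0,v3:13,v4:inf,v5:7
step 3: dist = v0:12,v1:27,v2:0,v3:13,v4:33,v5:7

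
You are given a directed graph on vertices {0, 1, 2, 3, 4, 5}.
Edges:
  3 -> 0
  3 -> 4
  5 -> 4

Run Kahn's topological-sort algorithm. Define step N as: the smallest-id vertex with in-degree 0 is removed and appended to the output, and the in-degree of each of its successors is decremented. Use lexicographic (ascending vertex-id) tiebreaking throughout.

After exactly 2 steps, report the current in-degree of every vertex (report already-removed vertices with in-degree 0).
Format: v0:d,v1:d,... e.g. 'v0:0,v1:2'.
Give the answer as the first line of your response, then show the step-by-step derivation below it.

v0:1,v1:0,v2:0,v3:0,v4:2,v5:0

step 1: output 1; order=[1]; indeg=(1,0,0,0,2,0)
step 2: output 2; order=[1,2]; indeg=(1,0,0,0,2,0)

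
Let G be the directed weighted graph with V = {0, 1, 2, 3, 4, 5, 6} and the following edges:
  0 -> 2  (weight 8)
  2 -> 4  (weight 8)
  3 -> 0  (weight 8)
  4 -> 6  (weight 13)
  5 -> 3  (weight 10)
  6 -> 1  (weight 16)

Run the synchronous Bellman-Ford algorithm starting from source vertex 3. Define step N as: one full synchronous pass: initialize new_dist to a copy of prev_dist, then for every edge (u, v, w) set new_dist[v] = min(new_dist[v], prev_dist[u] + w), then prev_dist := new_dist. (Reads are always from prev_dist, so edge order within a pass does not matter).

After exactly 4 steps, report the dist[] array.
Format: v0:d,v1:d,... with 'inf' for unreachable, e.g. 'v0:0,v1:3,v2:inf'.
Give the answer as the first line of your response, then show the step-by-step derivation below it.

v0:8,v1:inf,v2:16,v3:0,v4:24,v5:inf,v6:37

step 1: dist = v0:8,v1:inf,v2:inf,v3:0,v4:inf,v5:inf,v6:inf
step 2: dist = v0:8,v1:inf,v2:16,v3:0,v4:inf,v5:inf,v6:inf
step 3: dist = v0:8,v1:inf,v2:16,v3:0,v4:24,v5:inf,v6:inf
step 4: dist = v0:8,v1:inf,v2:16,v3:0,v4:24,v5:inf,v6:37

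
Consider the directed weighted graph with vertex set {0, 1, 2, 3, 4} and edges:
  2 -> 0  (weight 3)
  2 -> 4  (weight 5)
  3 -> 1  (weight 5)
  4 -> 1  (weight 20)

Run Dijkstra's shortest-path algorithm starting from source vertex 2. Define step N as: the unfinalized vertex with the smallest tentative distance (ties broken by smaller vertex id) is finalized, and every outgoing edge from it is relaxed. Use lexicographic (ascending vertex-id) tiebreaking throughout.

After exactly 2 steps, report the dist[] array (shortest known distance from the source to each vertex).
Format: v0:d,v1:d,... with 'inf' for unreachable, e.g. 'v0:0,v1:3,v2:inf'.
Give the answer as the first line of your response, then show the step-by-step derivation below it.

v0:3,v1:inf,v2:0,v3:inf,v4:5

step 1: dist = v0:3,v1:inf,v2:0,v3:inf,v4:5
step 2: dist = v0:3,v1:inf,v2:0,v3:inf,v4:5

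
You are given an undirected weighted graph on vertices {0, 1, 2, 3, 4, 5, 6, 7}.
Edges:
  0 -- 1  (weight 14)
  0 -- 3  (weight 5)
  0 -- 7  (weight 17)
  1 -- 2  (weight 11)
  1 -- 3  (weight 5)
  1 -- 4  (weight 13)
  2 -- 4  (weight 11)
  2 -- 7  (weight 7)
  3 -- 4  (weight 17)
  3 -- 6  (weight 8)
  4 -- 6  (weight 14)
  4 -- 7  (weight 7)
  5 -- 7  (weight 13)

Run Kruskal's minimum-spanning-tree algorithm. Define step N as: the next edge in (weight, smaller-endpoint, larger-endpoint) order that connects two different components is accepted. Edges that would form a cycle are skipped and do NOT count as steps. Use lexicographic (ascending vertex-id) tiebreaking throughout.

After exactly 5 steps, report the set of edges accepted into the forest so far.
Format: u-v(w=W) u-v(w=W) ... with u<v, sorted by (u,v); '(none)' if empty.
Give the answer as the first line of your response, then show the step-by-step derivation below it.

0-3(w=5) 1-3(w=5) 2-7(w=7) 3-6(w=8) 4-7(w=7)

step 1: add edge 0-3 (w=5); MST = {0-3(w=5)}
step 2: add edge 1-3 (w=5); MST = {0-3(w=5) 1-3(w=5)}
step 3: add edge 2-7 (w=7); MST = {0-3(w=5) 1-3(w=5) 2-7(w=7)}
step 4: add edge 4-7 (w=7); MST = {0-3(w=5) 1-3(w=5) 2-7(w=7) 4-7(w=7)}
step 5: add edge 3-6 (w=8); MST = {0-3(w=5) 1-3(w=5) 2-7(w=7) 3-6(w=8) 4-7(w=7)}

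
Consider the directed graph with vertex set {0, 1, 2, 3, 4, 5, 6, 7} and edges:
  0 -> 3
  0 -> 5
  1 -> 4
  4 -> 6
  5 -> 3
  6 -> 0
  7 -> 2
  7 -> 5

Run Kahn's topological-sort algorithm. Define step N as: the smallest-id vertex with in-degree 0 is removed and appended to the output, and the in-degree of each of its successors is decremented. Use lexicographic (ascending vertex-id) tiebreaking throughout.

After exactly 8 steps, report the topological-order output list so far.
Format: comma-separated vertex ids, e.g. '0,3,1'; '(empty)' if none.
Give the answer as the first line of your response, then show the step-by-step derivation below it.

1,4,6,0,7,2,5,3

step 1: output 1; order=[1]; indeg=(1,0,1,2,0,2,1,0)
step 2: output 4; order=[1,4]; indeg=(1,0,1,2,0,2,0,0)
step 3: output 6; order=[1,4,6]; indeg=(0,0,1,2,0,2,0,0)
step 4: output 0; order=[1,4,6,0]; indeg=(0,0,1,1,0,1,0,0)
step 5: output 7; order=[1,4,6,0,7]; indeg=(0,0,0,1,0,0,0,0)
step 6: output 2; order=[1,4,6,0,7,2]; indeg=(0,0,0,1,0,0,0,0)
step 7: output 5; order=[1,4,6,0,7,2,5]; indeg=(0,0,0,0,0,0,0,0)
step 8: output 3; order=[1,4,6,0,7,2,5,3]; indeg=(0,0,0,0,0,0,0,0)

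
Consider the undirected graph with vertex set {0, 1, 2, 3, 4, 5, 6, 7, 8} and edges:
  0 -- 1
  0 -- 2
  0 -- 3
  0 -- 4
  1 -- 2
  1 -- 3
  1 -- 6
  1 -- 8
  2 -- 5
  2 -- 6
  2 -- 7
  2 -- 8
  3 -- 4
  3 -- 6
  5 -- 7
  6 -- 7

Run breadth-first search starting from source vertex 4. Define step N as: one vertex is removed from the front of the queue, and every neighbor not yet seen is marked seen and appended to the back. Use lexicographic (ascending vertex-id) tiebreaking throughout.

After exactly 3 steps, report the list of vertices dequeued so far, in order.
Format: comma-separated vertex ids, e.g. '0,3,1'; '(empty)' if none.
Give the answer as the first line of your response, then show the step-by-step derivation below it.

4,0,3

step 1: dequeue 4; queue=[0,3]; order=4
step 2: dequeue 0; queue=[3,1,2]; order=4,0
step 3: dequeue 3; queue=[1,2,6]; order=4,0,3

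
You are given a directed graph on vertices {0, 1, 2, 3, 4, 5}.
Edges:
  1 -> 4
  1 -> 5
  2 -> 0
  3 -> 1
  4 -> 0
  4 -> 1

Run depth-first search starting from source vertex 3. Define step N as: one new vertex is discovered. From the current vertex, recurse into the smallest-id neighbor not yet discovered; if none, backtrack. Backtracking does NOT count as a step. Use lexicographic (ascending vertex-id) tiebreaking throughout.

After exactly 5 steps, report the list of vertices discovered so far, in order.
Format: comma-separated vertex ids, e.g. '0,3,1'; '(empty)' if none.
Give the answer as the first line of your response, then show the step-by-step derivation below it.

3,1,4,0,5

step 1: discover 3; path=3; order=3
step 2: discover 1; path=3>1; order=3,1
step 3: discover 4; path=3>1>4; order=3,1,4
step 4: discover 0; path=3>1>4>0; order=3,1,4,0
step 5: discover 5; path=3>1>5; order=3,1,4,0,5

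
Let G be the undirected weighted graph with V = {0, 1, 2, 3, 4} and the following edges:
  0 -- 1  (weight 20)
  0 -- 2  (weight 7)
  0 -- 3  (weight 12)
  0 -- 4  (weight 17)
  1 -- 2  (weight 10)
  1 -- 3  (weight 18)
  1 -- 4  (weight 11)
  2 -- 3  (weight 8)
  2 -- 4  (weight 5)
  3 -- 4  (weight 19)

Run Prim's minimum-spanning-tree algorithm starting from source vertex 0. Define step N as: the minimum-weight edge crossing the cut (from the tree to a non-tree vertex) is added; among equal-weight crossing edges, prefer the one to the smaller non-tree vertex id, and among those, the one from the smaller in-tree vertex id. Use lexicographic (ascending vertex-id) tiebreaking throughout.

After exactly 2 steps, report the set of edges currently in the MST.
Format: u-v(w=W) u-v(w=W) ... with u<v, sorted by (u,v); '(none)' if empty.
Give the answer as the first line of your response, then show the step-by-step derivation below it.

0-2(w=7) 2-4(w=5)

step 1: add edge 0-2 (w=7); MST = {0-2(w=7)}
step 2: add edge 2-4 (w=5); MST = {0-2(w=7) 2-4(w=5)}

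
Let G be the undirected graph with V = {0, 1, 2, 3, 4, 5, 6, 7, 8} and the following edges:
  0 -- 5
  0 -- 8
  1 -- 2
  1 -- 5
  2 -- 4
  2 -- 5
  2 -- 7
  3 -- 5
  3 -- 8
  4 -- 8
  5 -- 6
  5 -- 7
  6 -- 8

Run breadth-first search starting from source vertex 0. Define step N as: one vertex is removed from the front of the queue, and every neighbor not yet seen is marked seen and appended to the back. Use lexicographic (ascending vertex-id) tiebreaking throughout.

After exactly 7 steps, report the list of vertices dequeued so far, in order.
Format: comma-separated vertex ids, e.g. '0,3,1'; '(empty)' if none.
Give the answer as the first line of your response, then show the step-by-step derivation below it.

0,5,8,1,2,3,6

step 1: dequeue 0; queue=[5,8]; order=0
step 2: dequeue 5; queue=[8,1,2,3,6,7]; order=0,5
step 3: dequeue 8; queue=[1,2,3,6,7,4]; order=0,5,8
step 4: dequeue 1; queue=[2,3,6,7,4]; order=0,5,8,1
step 5: dequeue 2; queue=[3,6,7,4]; order=0,5,8,1,2
step 6: dequeue 3; queue=[6,7,4]; order=0,5,8,1,2,3
step 7: dequeue 6; queue=[7,4]; order=0,5,8,1,2,3,6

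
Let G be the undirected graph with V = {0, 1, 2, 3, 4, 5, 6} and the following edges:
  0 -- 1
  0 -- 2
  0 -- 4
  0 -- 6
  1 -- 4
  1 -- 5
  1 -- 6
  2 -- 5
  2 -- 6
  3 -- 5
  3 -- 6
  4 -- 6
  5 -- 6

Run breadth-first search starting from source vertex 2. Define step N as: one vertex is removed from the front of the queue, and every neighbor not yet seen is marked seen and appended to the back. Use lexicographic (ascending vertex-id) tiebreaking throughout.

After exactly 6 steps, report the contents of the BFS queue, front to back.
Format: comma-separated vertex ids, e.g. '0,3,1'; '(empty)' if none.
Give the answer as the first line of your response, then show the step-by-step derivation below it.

3

step 1: dequeue 2; queue=[0,5,6]; order=2
step 2: dequeue 0; queue=[5,6,1,4]; order=2,0
step 3: dequeue 5; queue=[6,1,4,3]; order=2,0,5
step 4: dequeue 6; queue=[1,4,3]; order=2,0,5,6
step 5: dequeue 1; queue=[4,3]; order=2,0,5,6,1
step 6: dequeue 4; queue=[3]; order=2,0,5,6,1,4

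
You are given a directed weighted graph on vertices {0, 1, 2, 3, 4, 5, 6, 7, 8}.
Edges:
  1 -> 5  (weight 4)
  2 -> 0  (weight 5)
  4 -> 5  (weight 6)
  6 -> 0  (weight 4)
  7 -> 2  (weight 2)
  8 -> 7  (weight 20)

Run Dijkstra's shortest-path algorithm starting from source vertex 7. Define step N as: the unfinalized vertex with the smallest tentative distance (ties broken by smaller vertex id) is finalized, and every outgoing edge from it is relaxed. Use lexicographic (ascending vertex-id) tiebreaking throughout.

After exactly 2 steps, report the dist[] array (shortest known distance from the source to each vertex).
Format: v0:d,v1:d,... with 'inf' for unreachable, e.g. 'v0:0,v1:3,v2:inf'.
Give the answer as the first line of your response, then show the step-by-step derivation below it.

v0:7,v1:inf,v2:2,v3:inf,v4:inf,v5:inf,v6:inf,v7:0,v8:inf

step 1: dist = v0:inf,v1:inf,v2:2,v3:inf,v4:inf,v5:inf,v6:inf,v7:0,v8:inf
step 2: dist = v0:7,v1:inf,v2:2,v3:inf,v4:inf,v5:inf,v6:inf,v7:0,v8:inf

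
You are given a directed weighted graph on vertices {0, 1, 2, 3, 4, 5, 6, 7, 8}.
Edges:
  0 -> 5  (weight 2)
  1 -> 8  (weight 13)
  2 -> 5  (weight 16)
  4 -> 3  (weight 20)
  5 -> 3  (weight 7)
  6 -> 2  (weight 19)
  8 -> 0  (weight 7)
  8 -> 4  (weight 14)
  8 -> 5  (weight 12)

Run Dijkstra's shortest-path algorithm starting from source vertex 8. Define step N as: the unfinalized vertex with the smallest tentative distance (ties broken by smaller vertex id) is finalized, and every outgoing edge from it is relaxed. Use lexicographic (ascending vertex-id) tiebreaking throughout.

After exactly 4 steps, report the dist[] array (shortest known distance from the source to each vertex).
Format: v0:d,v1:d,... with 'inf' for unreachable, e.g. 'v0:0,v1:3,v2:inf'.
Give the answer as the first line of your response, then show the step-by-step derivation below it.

v0:7,v1:inf,v2:inf,v3:16,v4:14,v5:9,v6:inf,v7:inf,v8:0

step 1: dist = v0:7,v1:inf,v2:inf,v3:inf,v4:14,v5:12,v6:inf,v7:inf,v8:0
step 2: dist = v0:7,v1:inf,v2:inf,v3:inf,v4:14,v5:9,v6:inf,v7:inf,v8:0
step 3: dist = v0:7,v1:inf,v2:inf,v3:16,v4:14,v5:9,v6:inf,v7:inf,v8:0
step 4: dist = v0:7,v1:inf,v2:inf,v3:16,v4:14,v5:9,v6:inf,v7:inf,v8:0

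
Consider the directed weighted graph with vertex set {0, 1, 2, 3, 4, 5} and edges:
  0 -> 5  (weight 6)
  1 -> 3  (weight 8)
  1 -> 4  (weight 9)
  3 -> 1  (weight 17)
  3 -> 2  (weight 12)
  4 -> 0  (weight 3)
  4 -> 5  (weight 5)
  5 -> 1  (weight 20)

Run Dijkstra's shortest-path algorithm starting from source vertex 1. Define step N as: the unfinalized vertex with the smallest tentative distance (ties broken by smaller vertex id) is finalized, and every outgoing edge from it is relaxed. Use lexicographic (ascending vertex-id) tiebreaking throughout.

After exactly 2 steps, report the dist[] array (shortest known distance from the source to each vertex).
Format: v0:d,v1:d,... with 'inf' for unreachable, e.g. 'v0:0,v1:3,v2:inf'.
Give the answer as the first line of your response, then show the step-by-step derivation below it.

v0:inf,v1:0,v2:20,v3:8,v4:9,v5:inf

step 1: dist = v0:inf,v1:0,v2:inf,v3:8,v4:9,v5:inf
step 2: dist = v0:inf,v1:0,v2:20,v3:8,v4:9,v5:inf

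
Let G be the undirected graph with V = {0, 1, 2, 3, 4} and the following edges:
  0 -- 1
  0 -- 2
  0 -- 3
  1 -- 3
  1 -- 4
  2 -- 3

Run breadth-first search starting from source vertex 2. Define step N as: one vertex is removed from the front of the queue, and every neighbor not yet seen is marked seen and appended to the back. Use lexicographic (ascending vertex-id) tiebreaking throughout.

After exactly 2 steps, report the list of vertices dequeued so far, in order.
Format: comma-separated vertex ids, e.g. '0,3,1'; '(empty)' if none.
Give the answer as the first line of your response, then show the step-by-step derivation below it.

2,0

step 1: dequeue 2; queue=[0,3]; order=2
step 2: dequeue 0; queue=[3,1]; order=2,0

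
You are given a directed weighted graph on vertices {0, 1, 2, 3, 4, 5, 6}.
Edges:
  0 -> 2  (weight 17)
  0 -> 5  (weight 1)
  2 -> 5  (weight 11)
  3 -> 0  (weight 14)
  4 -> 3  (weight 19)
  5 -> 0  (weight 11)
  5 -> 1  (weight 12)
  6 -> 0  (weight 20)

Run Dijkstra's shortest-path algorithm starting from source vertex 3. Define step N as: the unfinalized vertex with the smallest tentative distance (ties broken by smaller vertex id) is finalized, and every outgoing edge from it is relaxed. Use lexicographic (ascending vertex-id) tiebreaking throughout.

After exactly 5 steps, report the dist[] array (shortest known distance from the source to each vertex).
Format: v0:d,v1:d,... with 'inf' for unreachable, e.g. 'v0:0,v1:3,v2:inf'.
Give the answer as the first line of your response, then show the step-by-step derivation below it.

v0:14,v1:27,v2:31,v3:0,v4:inf,v5:15,v6:inf

step 1: dist = v0:14,v1:inf,v2:inf,v3:0,v4:inf,v5:inf,v6:inf
step 2: dist = v0:14,v1:inf,v2:31,v3:0,v4:inf,v5:15,v6:inf
step 3: dist = v0:14,v1:27,v2:31,v3:0,v4:inf,v5:15,v6:inf
step 4: dist = v0:14,v1:27,v2:31,v3:0,v4:inf,v5:15,v6:inf
step 5: dist = v0:14,v1:27,v2:31,v3:0,v4:inf,v5:15,v6:inf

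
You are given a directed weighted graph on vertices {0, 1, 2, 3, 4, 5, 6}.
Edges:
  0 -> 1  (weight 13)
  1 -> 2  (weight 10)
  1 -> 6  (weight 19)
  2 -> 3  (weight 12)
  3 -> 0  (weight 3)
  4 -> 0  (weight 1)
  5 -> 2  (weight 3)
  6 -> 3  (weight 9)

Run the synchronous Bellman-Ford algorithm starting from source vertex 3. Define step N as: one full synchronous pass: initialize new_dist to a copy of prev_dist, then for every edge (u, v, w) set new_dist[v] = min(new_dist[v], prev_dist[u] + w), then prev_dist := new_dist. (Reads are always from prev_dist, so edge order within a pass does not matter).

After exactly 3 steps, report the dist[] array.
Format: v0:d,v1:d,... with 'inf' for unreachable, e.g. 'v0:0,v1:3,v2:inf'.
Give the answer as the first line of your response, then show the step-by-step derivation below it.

v0:3,v1:16,v2:26,v3:0,v4:inf,v5:inf,v6:35

step 1: dist = v0:3,v1:inf,v2:inf,v3:0,v4:inf,v5:inf,v6:inf
step 2: dist = v0:3,v1:16,v2:inf,v3:0,v4:inf,v5:inf,v6:inf
step 3: dist = v0:3,v1:16,v2:26,v3:0,v4:inf,v5:inf,v6:35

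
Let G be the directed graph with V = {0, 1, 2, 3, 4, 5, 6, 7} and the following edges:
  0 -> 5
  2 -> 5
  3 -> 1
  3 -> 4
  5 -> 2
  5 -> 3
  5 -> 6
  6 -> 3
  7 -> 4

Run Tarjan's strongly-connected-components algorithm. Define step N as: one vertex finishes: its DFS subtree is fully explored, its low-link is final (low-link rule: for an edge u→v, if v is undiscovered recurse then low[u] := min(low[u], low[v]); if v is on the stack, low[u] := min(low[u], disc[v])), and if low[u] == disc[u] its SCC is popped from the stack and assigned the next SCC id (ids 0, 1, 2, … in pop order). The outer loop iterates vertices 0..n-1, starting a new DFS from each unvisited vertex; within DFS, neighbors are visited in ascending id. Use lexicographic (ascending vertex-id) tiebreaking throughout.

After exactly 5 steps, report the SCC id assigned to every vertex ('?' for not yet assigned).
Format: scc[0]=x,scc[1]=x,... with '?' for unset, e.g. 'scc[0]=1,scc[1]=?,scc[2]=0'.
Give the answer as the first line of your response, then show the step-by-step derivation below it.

scc[0]=?,scc[1]=0,scc[2]=?,scc[3]=2,scc[4]=1,scc[5]=?,scc[6]=3,scc[7]=?

step 1: low=(low[0]=0,low[1]=?,low[2]=1,low[3]=?,low[4]=?,low[5]=1,low[6]=?,low[7]=?); scc=(scc[0]=?,scc[1]=?,scc[2]=?,scc[3]=?,scc[4]=?,scc[5]=?,scc[6]=?,scc[7]=?)
step 2: low=(low[0]=0,low[1]=4,low[2]=1,low[3]=3,low[4]=?,low[5]=1,low[6]=?,low[7]=?); scc=(scc[0]=?,scc[1]=0,scc[2]=?,scc[3]=?,scc[4]=?,scc[5]=?,scc[6]=?,scc[7]=?)
step 3: low=(low[0]=0,low[1]=4,low[2]=1,low[3]=3,low[4]=5,low[5]=1,low[6]=?,low[7]=?); scc=(scc[0]=?,scc[1]=0,scc[2]=?,scc[3]=?,scc[4]=1,scc[5]=?,scc[6]=?,scc[7]=?)
step 4: low=(low[0]=0,low[1]=4,low[2]=1,low[3]=3,low[4]=5,low[5]=1,low[6]=?,low[7]=?); scc=(scc[0]=?,scc[1]=0,scc[2]=?,scc[3]=2,scc[4]=1,scc[5]=?,scc[6]=?,scc[7]=?)
step 5: low=(low[0]=0,low[1]=4,low[2]=1,low[3]=3,low[4]=5,low[5]=1,low[6]=6,low[7]=?); scc=(scc[0]=?,scc[1]=0,scc[2]=?,scc[3]=2,scc[4]=1,scc[5]=?,scc[6]=3,scc[7]=?)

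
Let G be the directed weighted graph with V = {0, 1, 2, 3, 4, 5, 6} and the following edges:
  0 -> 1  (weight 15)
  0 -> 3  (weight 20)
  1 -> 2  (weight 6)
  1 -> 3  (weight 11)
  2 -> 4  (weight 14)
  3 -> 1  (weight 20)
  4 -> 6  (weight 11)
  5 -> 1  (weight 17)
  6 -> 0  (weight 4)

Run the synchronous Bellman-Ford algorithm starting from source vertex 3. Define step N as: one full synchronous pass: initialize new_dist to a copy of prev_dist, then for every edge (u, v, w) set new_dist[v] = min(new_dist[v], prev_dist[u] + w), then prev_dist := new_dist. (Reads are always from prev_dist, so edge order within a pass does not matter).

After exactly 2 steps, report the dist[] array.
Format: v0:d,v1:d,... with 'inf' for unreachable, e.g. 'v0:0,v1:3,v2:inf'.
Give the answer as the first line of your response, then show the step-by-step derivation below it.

v0:inf,v1:20,v2:26,v3:0,v4:inf,v5:inf,v6:inf

step 1: dist = v0:inf,v1:20,v2:inf,v3:0,v4:inf,v5:inf,v6:inf
step 2: dist = v0:inf,v1:20,v2:26,v3:0,v4:inf,v5:inf,v6:inf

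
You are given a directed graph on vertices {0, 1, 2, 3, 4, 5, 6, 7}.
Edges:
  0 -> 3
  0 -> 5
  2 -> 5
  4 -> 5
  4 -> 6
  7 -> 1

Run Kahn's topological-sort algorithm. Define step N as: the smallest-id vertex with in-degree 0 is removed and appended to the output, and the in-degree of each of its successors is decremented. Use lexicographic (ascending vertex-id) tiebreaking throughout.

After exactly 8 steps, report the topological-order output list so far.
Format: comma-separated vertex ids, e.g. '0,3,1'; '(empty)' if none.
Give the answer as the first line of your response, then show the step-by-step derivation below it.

0,2,3,4,5,6,7,1

step 1: output 0; order=[0]; indeg=(0,1,0,0,0,2,1,0)
step 2: output 2; order=[0,2]; indeg=(0,1,0,0,0,1,1,0)
step 3: output 3; order=[0,2,3]; indeg=(0,1,0,0,0,1,1,0)
step 4: output 4; order=[0,2,3,4]; indeg=(0,1,0,0,0,0,0,0)
step 5: output 5; order=[0,2,3,4,5]; indeg=(0,1,0,0,0,0,0,0)
step 6: output 6; order=[0,2,3,4,5,6]; indeg=(0,1,0,0,0,0,0,0)
step 7: output 7; order=[0,2,3,4,5,6,7]; indeg=(0,0,0,0,0,0,0,0)
step 8: output 1; order=[0,2,3,4,5,6,7,1]; indeg=(0,0,0,0,0,0,0,0)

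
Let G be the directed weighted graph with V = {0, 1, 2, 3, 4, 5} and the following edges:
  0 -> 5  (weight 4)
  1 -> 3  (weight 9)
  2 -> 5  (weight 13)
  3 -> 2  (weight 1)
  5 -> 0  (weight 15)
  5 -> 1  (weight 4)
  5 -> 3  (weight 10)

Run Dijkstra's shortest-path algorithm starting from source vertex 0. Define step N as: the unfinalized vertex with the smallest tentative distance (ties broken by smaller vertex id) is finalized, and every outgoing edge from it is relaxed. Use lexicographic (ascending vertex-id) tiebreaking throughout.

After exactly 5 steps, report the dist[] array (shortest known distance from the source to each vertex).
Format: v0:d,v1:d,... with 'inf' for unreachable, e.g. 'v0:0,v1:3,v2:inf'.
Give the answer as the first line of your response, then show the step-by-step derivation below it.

v0:0,v1:8,v2:15,v3:14,v4:inf,v5:4

step 1: dist = v0:0,v1:inf,v2:inf,v3:inf,v4:inf,v5:4
step 2: dist = v0:0,v1:8,v2:inf,v3:14,v4:inf,v5:4
step 3: dist = v0:0,v1:8,v2:inf,v3:14,v4:inf,v5:4
step 4: dist = v0:0,v1:8,v2:15,v3:14,v4:inf,v5:4
step 5: dist = v0:0,v1:8,v2:15,v3:14,v4:inf,v5:4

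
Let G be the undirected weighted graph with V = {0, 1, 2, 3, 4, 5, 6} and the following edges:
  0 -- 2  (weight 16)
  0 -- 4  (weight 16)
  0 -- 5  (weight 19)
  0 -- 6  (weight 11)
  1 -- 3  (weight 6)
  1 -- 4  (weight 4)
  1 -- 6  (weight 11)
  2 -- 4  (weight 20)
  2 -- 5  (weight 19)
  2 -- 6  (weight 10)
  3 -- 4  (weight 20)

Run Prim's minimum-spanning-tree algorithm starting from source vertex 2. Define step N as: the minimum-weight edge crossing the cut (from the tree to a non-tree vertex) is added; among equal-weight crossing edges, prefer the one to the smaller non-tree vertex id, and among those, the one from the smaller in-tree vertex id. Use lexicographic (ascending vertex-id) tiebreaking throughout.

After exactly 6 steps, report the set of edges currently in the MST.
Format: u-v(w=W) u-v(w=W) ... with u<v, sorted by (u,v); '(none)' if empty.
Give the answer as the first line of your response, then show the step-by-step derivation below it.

0-5(w=19) 0-6(w=11) 1-3(w=6) 1-4(w=4) 1-6(w=11) 2-6(w=10)

step 1: add edge 2-6 (w=10); MST = {2-6(w=10)}
step 2: add edge 0-6 (w=11); MST = {0-6(w=11) 2-6(w=10)}
step 3: add edge 1-6 (w=11); MST = {0-6(w=11) 1-6(w=11) 2-6(w=10)}
step 4: add edge 1-4 (w=4); MST = {0-6(w=11) 1-4(w=4) 1-6(w=11) 2-6(w=10)}
step 5: add edge 1-3 (w=6); MST = {0-6(w=11) 1-3(w=6) 1-4(w=4) 1-6(w=11) 2-6(w=10)}
step 6: add edge 0-5 (w=19); MST = {0-5(w=19) 0-6(w=11) 1-3(w=6) 1-4(w=4) 1-6(w=11) 2-6(w=10)}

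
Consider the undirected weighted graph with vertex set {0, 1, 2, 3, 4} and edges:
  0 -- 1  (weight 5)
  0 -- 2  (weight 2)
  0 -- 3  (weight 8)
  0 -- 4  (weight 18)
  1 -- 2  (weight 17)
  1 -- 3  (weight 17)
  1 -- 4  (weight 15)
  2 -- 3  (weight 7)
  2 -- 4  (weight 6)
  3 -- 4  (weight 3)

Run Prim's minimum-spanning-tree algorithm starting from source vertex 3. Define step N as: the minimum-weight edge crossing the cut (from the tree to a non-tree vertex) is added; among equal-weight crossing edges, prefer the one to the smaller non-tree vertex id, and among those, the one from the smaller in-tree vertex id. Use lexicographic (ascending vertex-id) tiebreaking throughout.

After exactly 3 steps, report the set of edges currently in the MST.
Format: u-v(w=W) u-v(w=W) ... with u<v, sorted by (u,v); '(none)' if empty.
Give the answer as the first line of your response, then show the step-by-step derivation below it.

0-2(w=2) 2-4(w=6) 3-4(w=3)

step 1: add edge 3-4 (w=3); MST = {3-4(w=3)}
step 2: add edge 2-4 (w=6); MST = {2-4(w=6) 3-4(w=3)}
step 3: add edge 0-2 (w=2); MST = {0-2(w=2) 2-4(w=6) 3-4(w=3)}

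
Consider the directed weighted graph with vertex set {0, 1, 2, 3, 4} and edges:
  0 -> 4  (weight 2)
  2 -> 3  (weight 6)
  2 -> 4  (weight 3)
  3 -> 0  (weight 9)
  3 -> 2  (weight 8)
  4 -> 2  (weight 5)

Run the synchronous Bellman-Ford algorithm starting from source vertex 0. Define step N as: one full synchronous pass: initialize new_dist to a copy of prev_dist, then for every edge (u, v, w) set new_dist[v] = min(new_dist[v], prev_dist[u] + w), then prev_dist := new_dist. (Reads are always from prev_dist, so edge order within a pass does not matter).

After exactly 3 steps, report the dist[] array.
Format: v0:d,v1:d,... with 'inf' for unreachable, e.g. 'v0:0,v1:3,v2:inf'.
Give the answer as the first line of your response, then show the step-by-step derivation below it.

v0:0,v1:inf,v2:7,v3:13,v4:2

step 1: dist = v0:0,v1:inf,v2:inf,v3:inf,v4:2
step 2: dist = v0:0,v1:inf,v2:7,v3:inf,v4:2
step 3: dist = v0:0,v1:inf,v2:7,v3:13,v4:2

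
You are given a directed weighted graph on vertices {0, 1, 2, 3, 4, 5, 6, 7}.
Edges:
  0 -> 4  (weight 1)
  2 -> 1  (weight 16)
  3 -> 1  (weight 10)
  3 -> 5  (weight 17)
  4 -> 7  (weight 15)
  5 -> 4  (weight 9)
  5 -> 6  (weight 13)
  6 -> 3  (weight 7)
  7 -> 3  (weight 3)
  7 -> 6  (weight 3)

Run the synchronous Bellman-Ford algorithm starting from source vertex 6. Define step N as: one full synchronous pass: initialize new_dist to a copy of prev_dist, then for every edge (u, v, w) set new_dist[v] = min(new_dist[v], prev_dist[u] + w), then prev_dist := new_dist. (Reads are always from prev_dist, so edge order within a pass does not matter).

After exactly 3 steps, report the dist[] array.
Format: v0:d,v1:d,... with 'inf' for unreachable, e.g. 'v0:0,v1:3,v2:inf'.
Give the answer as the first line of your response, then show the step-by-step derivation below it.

v0:inf,v1:17,v2:inf,v3:7,v4:33,v5:24,v6:0,v7:inf

step 1: dist = v0:inf,v1:inf,v2:inf,v3:7,v4:inf,v5:inf,v6:0,v7:inf
step 2: dist = v0:inf,v1:17,v2:inf,v3:7,v4:inf,v5:24,v6:0,v7:inf
step 3: dist = v0:inf,v1:17,v2:inf,v3:7,v4:33,v5:24,v6:0,v7:inf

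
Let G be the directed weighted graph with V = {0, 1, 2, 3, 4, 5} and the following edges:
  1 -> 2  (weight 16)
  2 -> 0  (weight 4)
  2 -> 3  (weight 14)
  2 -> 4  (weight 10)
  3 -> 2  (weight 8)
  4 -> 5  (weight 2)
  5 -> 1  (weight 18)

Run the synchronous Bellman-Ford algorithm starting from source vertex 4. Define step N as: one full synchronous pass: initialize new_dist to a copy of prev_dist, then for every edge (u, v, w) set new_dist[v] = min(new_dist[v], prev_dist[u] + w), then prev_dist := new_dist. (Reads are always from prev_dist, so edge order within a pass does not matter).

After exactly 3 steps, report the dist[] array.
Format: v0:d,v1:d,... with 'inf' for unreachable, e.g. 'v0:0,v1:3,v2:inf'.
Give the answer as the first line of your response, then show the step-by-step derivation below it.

v0:inf,v1:20,v2:36,v3:inf,v4:0,v5:2

step 1: dist = v0:inf,v1:inf,v2:inf,v3:inf,v4:0,v5:2
step 2: dist = v0:inf,v1:20,v2:inf,v3:inf,v4:0,v5:2
step 3: dist = v0:inf,v1:20,v2:36,v3:inf,v4:0,v5:2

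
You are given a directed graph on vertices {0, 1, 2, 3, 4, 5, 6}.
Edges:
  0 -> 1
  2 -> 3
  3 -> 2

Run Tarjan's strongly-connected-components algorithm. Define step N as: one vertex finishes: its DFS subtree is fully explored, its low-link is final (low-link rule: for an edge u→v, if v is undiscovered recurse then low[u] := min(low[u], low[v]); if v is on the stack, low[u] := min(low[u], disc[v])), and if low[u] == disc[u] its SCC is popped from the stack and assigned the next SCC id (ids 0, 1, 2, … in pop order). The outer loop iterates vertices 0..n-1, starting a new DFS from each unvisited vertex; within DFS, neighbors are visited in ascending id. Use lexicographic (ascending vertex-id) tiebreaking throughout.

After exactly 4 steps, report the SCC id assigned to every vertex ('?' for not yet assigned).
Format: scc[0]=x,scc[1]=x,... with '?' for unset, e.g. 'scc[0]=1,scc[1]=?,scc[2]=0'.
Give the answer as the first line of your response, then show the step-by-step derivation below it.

scc[0]=1,scc[1]=0,scc[2]=2,scc[3]=2,scc[4]=?,scc[5]=?,scc[6]=?

step 1: low=(low[0]=0,low[1]=1,low[2]=?,low[3]=?,low[4]=?,low[5]=?,low[6]=?); scc=(scc[0]=?,scc[1]=0,scc[2]=?,scc[3]=?,scc[4]=?,scc[5]=?,scc[6]=?)
step 2: low=(low[0]=0,low[1]=1,low[2]=?,low[3]=?,low[4]=?,low[5]=?,low[6]=?); scc=(scc[0]=1,scc[1]=0,scc[2]=?,scc[3]=?,scc[4]=?,scc[5]=?,scc[6]=?)
step 3: low=(low[0]=0,low[1]=1,low[2]=2,low[3]=2,low[4]=?,low[5]=?,low[6]=?); scc=(scc[0]=1,scc[1]=0,scc[2]=?,scc[3]=?,scc[4]=?,scc[5]=?,scc[6]=?)
step 4: low=(low[0]=0,low[1]=1,low[2]=2,low[3]=2,low[4]=?,low[5]=?,low[6]=?); scc=(scc[0]=1,scc[1]=0,scc[2]=2,scc[3]=2,scc[4]=?,scc[5]=?,scc[6]=?)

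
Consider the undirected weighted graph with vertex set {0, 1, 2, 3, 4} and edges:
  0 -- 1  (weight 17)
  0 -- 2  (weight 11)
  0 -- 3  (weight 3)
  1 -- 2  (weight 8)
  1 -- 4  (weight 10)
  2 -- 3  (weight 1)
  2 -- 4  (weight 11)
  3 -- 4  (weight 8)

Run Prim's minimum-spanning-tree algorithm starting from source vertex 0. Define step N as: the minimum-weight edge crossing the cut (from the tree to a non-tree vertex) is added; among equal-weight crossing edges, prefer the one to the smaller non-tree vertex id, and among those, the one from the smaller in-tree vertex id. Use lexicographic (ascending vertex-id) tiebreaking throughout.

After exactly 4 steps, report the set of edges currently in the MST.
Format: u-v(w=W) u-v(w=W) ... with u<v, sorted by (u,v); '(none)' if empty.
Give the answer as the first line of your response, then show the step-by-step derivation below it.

0-3(w=3) 1-2(w=8) 2-3(w=1) 3-4(w=8)

step 1: add edge 0-3 (w=3); MST = {0-3(w=3)}
step 2: add edge 2-3 (w=1); MST = {0-3(w=3) 2-3(w=1)}
step 3: add edge 1-2 (w=8); MST = {0-3(w=3) 1-2(w=8) 2-3(w=1)}
step 4: add edge 3-4 (w=8); MST = {0-3(w=3) 1-2(w=8) 2-3(w=1) 3-4(w=8)}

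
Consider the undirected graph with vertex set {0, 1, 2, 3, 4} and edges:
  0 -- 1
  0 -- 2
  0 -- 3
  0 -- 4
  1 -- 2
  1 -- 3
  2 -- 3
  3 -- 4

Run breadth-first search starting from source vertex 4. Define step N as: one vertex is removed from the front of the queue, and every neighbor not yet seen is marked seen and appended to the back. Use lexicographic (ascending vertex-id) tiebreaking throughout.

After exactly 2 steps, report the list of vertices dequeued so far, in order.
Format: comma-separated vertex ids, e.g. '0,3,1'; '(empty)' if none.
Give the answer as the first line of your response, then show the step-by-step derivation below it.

4,0

step 1: dequeue 4; queue=[0,3]; order=4
step 2: dequeue 0; queue=[3,1,2]; order=4,0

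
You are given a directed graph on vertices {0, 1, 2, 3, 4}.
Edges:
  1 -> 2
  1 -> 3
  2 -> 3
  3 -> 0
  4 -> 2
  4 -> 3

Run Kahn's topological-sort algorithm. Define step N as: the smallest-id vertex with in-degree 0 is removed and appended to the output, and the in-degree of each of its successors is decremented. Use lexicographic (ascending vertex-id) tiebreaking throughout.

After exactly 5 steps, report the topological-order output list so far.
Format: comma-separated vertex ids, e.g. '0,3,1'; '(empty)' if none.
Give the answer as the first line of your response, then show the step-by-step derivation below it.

1,4,2,3,0

step 1: output 1; order=[1]; indeg=(1,0,1,2,0)
step 2: output 4; order=[1,4]; indeg=(1,0,0,1,0)
step 3: output 2; order=[1,4,2]; indeg=(1,0,0,0,0)
step 4: output 3; order=[1,4,2,3]; indeg=(0,0,0,0,0)
step 5: output 0; order=[1,4,2,3,0]; indeg=(0,0,0,0,0)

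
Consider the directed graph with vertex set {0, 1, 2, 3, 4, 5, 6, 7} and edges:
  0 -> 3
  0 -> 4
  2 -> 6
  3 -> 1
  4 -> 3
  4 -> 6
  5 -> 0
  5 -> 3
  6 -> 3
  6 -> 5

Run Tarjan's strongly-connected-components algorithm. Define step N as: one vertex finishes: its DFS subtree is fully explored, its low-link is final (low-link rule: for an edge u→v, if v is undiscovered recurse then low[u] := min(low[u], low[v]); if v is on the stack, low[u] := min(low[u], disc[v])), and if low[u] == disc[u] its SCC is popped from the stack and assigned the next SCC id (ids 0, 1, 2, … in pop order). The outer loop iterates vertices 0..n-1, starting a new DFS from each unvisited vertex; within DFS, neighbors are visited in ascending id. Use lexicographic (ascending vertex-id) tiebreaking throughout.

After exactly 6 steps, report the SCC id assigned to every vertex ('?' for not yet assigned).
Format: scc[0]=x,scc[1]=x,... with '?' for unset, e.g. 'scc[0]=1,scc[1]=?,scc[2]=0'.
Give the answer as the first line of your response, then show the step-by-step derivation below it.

scc[0]=2,scc[1]=0,scc[2]=?,scc[3]=1,scc[4]=2,scc[5]=2,scc[6]=2,scc[7]=?

step 1: low=(low[0]=0,low[1]=2,low[2]=?,low[3]=1,low[4]=?,low[5]=?,low[6]=?,low[7]=?); scc=(scc[0]=?,scc[1]=0,scc[2]=?,scc[3]=?,scc[4]=?,scc[5]=?,scc[6]=?,scc[7]=?)
step 2: low=(low[0]=0,low[1]=2,low[2]=?,low[3]=1,low[4]=?,low[5]=?,low[6]=?,low[7]=?); scc=(scc[0]=?,scc[1]=0,scc[2]=?,scc[3]=1,scc[4]=?,scc[5]=?,scc[6]=?,scc[7]=?)
step 3: low=(low[0]=0,low[1]=2,low[2]=?,low[3]=1,low[4]=3,low[5]=0,low[6]=4,low[7]=?); scc=(scc[0]=?,scc[1]=0,scc[2]=?,scc[3]=1,scc[4]=?,scc[5]=?,scc[6]=?,scc[7]=?)
step 4: low=(low[0]=0,low[1]=2,low[2]=?,low[3]=1,low[4]=3,low[5]=0,low[6]=0,low[7]=?); scc=(scc[0]=?,scc[1]=0,scc[2]=?,scc[3]=1,scc[4]=?,scc[5]=?,scc[6]=?,scc[7]=?)
step 5: low=(low[0]=0,low[1]=2,low[2]=?,low[3]=1,low[4]=0,low[5]=0,low[6]=0,low[7]=?); scc=(scc[0]=?,scc[1]=0,scc[2]=?,scc[3]=1,scc[4]=?,scc[5]=?,scc[6]=?,scc[7]=?)
step 6: low=(low[0]=0,low[1]=2,low[2]=?,low[3]=1,low[4]=0,low[5]=0,low[6]=0,low[7]=?); scc=(scc[0]=2,scc[1]=0,scc[2]=?,scc[3]=1,scc[4]=2,scc[5]=2,scc[6]=2,scc[7]=?)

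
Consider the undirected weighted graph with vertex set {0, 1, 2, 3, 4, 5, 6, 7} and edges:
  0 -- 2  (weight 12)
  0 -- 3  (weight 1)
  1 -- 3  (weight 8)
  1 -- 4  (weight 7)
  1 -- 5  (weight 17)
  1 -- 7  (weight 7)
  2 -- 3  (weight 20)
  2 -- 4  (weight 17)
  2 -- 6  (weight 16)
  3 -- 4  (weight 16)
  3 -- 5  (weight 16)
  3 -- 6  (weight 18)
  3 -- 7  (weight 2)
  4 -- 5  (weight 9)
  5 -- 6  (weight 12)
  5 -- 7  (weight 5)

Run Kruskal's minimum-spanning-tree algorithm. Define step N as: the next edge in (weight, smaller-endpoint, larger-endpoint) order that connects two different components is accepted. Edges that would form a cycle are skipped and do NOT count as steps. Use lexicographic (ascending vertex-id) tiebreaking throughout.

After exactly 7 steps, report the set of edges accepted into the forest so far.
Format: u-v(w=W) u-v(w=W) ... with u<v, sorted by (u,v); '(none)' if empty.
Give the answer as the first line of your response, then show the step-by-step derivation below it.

0-2(w=12) 0-3(w=1) 1-4(w=7) 1-7(w=7) 3-7(w=2) 5-6(w=12) 5-7(w=5)

step 1: add edge 0-3 (w=1); MST = {0-3(w=1)}
step 2: add edge 3-7 (w=2); MST = {0-3(w=1) 3-7(w=2)}
step 3: add edge 5-7 (w=5); MST = {0-3(w=1) 3-7(w=2) 5-7(w=5)}
step 4: add edge 1-4 (w=7); MST = {0-3(w=1) 1-4(w=7) 3-7(w=2) 5-7(w=5)}
step 5: add edge 1-7 (w=7); MST = {0-3(w=1) 1-4(w=7) 1-7(w=7) 3-7(w=2) 5-7(w=5)}
step 6: add edge 0-2 (w=12); MST = {0-2(w=12) 0-3(w=1) 1-4(w=7) 1-7(w=7) 3-7(w=2) 5-7(w=5)}
step 7: add edge 5-6 (w=12); MST = {0-2(w=12) 0-3(w=1) 1-4(w=7) 1-7(w=7) 3-7(w=2) 5-6(w=12) 5-7(w=5)}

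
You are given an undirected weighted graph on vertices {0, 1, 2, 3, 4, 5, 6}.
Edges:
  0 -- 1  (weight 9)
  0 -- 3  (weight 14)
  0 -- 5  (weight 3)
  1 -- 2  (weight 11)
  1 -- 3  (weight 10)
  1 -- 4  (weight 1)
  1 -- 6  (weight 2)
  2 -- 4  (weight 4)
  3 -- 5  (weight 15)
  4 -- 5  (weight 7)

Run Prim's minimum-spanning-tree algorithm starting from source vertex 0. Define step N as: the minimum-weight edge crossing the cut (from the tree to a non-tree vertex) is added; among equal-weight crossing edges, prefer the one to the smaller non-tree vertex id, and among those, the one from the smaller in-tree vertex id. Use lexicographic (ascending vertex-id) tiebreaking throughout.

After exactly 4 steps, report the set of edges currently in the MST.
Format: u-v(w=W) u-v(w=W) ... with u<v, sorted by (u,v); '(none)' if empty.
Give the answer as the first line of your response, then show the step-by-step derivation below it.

0-5(w=3) 1-4(w=1) 1-6(w=2) 4-5(w=7)

step 1: add edge 0-5 (w=3); MST = {0-5(w=3)}
step 2: add edge 4-5 (w=7); MST = {0-5(w=3) 4-5(w=7)}
step 3: add edge 1-4 (w=1); MST = {0-5(w=3) 1-4(w=1) 4-5(w=7)}
step 4: add edge 1-6 (w=2); MST = {0-5(w=3) 1-4(w=1) 1-6(w=2) 4-5(w=7)}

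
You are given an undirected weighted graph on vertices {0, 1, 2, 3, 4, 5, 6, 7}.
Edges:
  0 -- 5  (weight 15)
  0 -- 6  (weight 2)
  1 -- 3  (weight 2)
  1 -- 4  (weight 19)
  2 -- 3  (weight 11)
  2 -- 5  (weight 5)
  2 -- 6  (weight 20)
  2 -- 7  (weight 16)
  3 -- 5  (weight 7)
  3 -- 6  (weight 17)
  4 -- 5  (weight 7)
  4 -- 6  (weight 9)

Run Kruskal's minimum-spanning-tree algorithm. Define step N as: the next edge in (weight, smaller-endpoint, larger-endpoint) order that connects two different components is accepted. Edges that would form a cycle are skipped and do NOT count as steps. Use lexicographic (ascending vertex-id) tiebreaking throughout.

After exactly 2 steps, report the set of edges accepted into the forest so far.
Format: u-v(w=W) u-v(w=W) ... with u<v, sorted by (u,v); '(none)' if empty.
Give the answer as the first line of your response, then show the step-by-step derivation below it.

0-6(w=2) 1-3(w=2)

step 1: add edge 0-6 (w=2); MST = {0-6(w=2)}
step 2: add edge 1-3 (w=2); MST = {0-6(w=2) 1-3(w=2)}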